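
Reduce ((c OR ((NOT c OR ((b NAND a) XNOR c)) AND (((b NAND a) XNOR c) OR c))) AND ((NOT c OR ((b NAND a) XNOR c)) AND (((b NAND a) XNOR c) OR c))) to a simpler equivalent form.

By absorption (E AND (E OR v) = E) then distribution ((E OR v) AND (E OR NOT v) = E):
= ((b NAND a) XNOR c)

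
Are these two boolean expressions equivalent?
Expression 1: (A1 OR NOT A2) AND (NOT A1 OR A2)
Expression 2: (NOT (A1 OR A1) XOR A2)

Yes, they are equivalent — the two output columns agree on all 4 assignments:
A1 | A2 | Expression 1 | Expression 2
-------------------------------------
0 | 0 | 1 | 1
0 | 1 | 0 | 0
1 | 0 | 0 | 0
1 | 1 | 1 | 1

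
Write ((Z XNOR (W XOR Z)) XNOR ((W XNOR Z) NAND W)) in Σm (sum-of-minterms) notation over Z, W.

Σm(0, 2, 3) = (NOT Z AND NOT W) OR (Z AND NOT W) OR (Z AND W)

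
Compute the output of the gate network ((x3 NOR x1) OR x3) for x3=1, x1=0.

Substituting: ((1 NOR 0) OR 1)
= 1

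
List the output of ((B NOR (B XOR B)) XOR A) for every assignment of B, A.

B | A | Output
--------------
0 | 0 | 1
0 | 1 | 0
1 | 0 | 0
1 | 1 | 1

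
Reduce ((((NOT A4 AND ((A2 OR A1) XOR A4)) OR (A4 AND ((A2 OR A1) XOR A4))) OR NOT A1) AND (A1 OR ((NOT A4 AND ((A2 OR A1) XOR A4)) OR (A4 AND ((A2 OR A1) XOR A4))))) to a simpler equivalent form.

By distribution ((E OR v) AND (E OR NOT v) = E) then distribution ((E AND v) OR (E AND NOT v) = E):
= ((A2 OR A1) XOR A4)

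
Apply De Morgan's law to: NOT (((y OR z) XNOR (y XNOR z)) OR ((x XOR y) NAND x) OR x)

NOT ((y OR z) XNOR (y XNOR z)) AND NOT ((x XOR y) NAND x) AND NOT x
De Morgan's: NOT(OR of terms) = AND of negations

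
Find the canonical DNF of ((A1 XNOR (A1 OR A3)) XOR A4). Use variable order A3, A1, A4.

(NOT A3 AND NOT A1 AND NOT A4) OR (NOT A3 AND A1 AND NOT A4) OR (A3 AND NOT A1 AND A4) OR (A3 AND A1 AND NOT A4)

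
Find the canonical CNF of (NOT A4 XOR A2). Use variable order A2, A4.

(A2 OR NOT A4) AND (NOT A2 OR A4)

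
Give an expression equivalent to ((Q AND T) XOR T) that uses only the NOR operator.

((((((Q NOR Q) NOR (T NOR T)) NOR T) NOR (((Q NOR Q) NOR (T NOR T)) NOR T)) NOR ((((Q NOR Q) NOR (T NOR T)) NOR T) NOR (((Q NOR Q) NOR (T NOR T)) NOR T))) NOR ((((((Q NOR Q) NOR (T NOR T)) NOR ((Q NOR Q) NOR (T NOR T))) NOR (T NOR T)) NOR ((((Q NOR Q) NOR (T NOR T)) NOR ((Q NOR Q) NOR (T NOR T))) NOR (T NOR T))) NOR (((((Q NOR Q) NOR (T NOR T)) NOR ((Q NOR Q) NOR (T NOR T))) NOR (T NOR T)) NOR ((((Q NOR Q) NOR (T NOR T)) NOR ((Q NOR Q) NOR (T NOR T))) NOR (T NOR T)))))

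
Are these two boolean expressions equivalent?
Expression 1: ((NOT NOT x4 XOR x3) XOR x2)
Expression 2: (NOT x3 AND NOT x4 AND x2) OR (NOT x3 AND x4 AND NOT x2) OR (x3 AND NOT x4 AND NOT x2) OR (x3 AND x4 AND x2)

Yes, they are equivalent — the two output columns agree on all 8 assignments:
x3 | x4 | x2 | Expression 1 | Expression 2
------------------------------------------
0 | 0 | 0 | 0 | 0
0 | 0 | 1 | 1 | 1
0 | 1 | 0 | 1 | 1
0 | 1 | 1 | 0 | 0
1 | 0 | 0 | 1 | 1
1 | 0 | 1 | 0 | 0
1 | 1 | 0 | 0 | 0
1 | 1 | 1 | 1 | 1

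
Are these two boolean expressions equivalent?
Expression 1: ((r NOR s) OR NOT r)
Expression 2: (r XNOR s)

No. Counterexample: with r=0, s=1, Expression 1 = 1 but Expression 2 = 0.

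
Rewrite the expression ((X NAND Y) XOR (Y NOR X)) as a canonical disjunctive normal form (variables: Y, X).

(NOT Y AND X) OR (Y AND NOT X)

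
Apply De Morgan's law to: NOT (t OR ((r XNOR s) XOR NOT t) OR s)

NOT t AND NOT ((r XNOR s) XOR NOT t) AND NOT s
De Morgan's: NOT(OR of terms) = AND of negations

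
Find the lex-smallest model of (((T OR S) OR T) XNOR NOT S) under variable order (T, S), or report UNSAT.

T=1, S=0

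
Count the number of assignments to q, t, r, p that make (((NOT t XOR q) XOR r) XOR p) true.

Satisfying assignments: (0,0,0,0), (0,0,1,1), (0,1,0,1), (0,1,1,0), (1,0,0,1), (1,0,1,0), (1,1,0,0), (1,1,1,1)
Count: 8 out of 16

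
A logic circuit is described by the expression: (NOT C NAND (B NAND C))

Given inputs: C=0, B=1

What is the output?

Substituting: (NOT 0 NAND (1 NAND 0))
= 0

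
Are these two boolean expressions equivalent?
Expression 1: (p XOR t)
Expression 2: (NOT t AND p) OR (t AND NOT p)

Yes, they are equivalent — the two output columns agree on all 4 assignments:
t | p | Expression 1 | Expression 2
-----------------------------------
0 | 0 | 0 | 0
0 | 1 | 1 | 1
1 | 0 | 1 | 1
1 | 1 | 0 | 0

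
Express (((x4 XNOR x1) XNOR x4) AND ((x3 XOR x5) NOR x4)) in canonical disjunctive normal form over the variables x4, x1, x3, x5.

(NOT x4 AND x1 AND NOT x3 AND NOT x5) OR (NOT x4 AND x1 AND x3 AND x5)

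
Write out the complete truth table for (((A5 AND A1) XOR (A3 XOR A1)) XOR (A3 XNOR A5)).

A3 | A5 | A1 | Output
---------------------
0 | 0 | 0 | 1
0 | 0 | 1 | 0
0 | 1 | 0 | 0
0 | 1 | 1 | 0
1 | 0 | 0 | 1
1 | 0 | 1 | 0
1 | 1 | 0 | 0
1 | 1 | 1 | 0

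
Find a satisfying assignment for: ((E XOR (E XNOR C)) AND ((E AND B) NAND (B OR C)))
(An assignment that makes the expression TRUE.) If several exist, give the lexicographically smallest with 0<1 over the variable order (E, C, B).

E=0, C=0, B=0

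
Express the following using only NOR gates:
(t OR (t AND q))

((t NOR ((t NOR t) NOR (q NOR q))) NOR (t NOR ((t NOR t) NOR (q NOR q))))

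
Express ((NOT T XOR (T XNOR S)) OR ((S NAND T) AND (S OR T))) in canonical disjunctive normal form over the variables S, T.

(NOT S AND T) OR (S AND NOT T) OR (S AND T)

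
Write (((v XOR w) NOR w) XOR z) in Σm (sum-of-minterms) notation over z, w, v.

Σm(0, 5, 6, 7) = (NOT z AND NOT w AND NOT v) OR (z AND NOT w AND v) OR (z AND w AND NOT v) OR (z AND w AND v)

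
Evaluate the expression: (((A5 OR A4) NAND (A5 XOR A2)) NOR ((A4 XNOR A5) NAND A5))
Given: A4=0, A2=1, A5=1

Substituting: (((1 OR 0) NAND (1 XOR 1)) NOR ((0 XNOR 1) NAND 1))
= 0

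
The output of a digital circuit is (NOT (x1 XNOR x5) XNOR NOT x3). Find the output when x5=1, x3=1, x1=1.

Substituting: (NOT (1 XNOR 1) XNOR NOT 1)
= 1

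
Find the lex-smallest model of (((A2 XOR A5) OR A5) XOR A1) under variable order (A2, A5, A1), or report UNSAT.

A2=0, A5=0, A1=1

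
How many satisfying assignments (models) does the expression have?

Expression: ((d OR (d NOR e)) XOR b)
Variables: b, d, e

Satisfying assignments: (0,0,0), (0,1,0), (0,1,1), (1,0,1)
Count: 4 out of 8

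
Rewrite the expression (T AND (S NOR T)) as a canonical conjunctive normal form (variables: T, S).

(T OR S) AND (T OR NOT S) AND (NOT T OR S) AND (NOT T OR NOT S)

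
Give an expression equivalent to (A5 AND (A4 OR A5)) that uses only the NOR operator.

((A5 NOR A5) NOR (((A4 NOR A5) NOR (A4 NOR A5)) NOR ((A4 NOR A5) NOR (A4 NOR A5))))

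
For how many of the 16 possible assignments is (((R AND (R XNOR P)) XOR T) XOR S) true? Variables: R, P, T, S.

Satisfying assignments: (0,0,0,1), (0,0,1,0), (0,1,0,1), (0,1,1,0), (1,0,0,1), (1,0,1,0), (1,1,0,0), (1,1,1,1)
Count: 8 out of 16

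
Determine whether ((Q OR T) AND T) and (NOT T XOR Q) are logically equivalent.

No. Counterexample: with Q=0, T=0, Expression 1 = 0 but Expression 2 = 1.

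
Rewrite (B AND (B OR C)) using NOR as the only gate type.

((B NOR B) NOR (((B NOR C) NOR (B NOR C)) NOR ((B NOR C) NOR (B NOR C))))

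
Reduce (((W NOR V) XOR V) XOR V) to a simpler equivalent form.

By XOR self-cancellation ((E XOR v) XOR v = E):
= (W NOR V)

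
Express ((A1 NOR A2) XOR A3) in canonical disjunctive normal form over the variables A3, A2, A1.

(NOT A3 AND NOT A2 AND NOT A1) OR (A3 AND NOT A2 AND A1) OR (A3 AND A2 AND NOT A1) OR (A3 AND A2 AND A1)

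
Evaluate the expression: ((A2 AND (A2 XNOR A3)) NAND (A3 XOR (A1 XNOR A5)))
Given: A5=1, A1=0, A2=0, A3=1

Substituting: ((0 AND (0 XNOR 1)) NAND (1 XOR (0 XNOR 1)))
= 1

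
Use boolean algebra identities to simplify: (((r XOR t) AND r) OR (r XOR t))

By absorption (E OR (E AND v) = E):
= (r XOR t)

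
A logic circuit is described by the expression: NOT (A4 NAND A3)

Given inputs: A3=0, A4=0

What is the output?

Substituting: NOT (0 NAND 0)
= 0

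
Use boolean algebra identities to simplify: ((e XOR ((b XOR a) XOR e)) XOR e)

By XOR self-cancellation ((E XOR v) XOR v = E):
= ((b XOR a) XOR e)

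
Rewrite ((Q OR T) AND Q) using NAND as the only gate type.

((((Q NAND Q) NAND (T NAND T)) NAND Q) NAND (((Q NAND Q) NAND (T NAND T)) NAND Q))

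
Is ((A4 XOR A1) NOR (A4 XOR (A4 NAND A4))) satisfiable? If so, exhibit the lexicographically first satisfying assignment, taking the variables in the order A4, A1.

UNSATISFIABLE - no assignment makes this expression true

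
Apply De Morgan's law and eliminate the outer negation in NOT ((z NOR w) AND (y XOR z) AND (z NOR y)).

NOT (z NOR w) OR NOT (y XOR z) OR NOT (z NOR y)
De Morgan's: NOT(AND of terms) = OR of negations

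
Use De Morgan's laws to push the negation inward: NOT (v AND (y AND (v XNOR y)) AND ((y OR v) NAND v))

NOT v OR NOT (y AND (v XNOR y)) OR NOT ((y OR v) NAND v)
De Morgan's: NOT(AND of terms) = OR of negations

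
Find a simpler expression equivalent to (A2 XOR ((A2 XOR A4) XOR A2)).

By XOR self-cancellation ((E XOR v) XOR v = E):
= (A2 XOR A4)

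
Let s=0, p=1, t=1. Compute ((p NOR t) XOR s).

Substituting: ((1 NOR 1) XOR 0)
= 0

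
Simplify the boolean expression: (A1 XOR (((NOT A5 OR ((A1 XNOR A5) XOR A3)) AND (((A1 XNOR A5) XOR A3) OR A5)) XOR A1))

By XOR self-cancellation ((E XOR v) XOR v = E) then distribution ((E OR v) AND (E OR NOT v) = E):
= ((A1 XNOR A5) XOR A3)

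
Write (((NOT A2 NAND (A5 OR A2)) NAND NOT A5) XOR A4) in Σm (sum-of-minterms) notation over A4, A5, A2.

Σm(2, 3, 4, 5) = (NOT A4 AND A5 AND NOT A2) OR (NOT A4 AND A5 AND A2) OR (A4 AND NOT A5 AND NOT A2) OR (A4 AND NOT A5 AND A2)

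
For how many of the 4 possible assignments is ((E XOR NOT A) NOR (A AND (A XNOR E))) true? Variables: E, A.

Satisfying assignments: (0,1), (1,0)
Count: 2 out of 4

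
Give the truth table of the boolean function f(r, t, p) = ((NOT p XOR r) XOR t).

r | t | p | Output
------------------
0 | 0 | 0 | 1
0 | 0 | 1 | 0
0 | 1 | 0 | 0
0 | 1 | 1 | 1
1 | 0 | 0 | 0
1 | 0 | 1 | 1
1 | 1 | 0 | 1
1 | 1 | 1 | 0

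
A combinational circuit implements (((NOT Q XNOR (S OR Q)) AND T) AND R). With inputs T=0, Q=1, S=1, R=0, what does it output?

Substituting: (((NOT 1 XNOR (1 OR 1)) AND 0) AND 0)
= 0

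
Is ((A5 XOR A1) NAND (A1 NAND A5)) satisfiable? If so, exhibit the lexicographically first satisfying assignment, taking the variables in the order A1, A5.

A1=0, A5=0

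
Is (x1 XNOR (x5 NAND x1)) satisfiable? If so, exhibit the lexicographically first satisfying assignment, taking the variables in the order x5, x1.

x5=0, x1=1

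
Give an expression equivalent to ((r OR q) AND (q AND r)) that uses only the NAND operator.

((((r NAND r) NAND (q NAND q)) NAND ((q NAND r) NAND (q NAND r))) NAND (((r NAND r) NAND (q NAND q)) NAND ((q NAND r) NAND (q NAND r))))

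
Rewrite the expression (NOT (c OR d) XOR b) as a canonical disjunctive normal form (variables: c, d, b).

(NOT c AND NOT d AND NOT b) OR (NOT c AND d AND b) OR (c AND NOT d AND b) OR (c AND d AND b)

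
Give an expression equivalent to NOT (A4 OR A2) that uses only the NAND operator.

(((A4 NAND A4) NAND (A2 NAND A2)) NAND ((A4 NAND A4) NAND (A2 NAND A2)))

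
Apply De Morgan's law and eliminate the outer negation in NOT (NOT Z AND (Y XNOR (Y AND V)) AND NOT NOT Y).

Z OR NOT (Y XNOR (Y AND V)) OR NOT Y
De Morgan's: NOT(AND of terms) = OR of negations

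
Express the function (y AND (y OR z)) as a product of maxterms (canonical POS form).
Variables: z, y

ΠM(0, 2) = (z OR y) AND (NOT z OR y)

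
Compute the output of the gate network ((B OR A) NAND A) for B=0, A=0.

Substituting: ((0 OR 0) NAND 0)
= 1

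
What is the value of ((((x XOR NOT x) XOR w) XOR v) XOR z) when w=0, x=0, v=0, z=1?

Substituting: ((((0 XOR NOT 0) XOR 0) XOR 0) XOR 1)
= 0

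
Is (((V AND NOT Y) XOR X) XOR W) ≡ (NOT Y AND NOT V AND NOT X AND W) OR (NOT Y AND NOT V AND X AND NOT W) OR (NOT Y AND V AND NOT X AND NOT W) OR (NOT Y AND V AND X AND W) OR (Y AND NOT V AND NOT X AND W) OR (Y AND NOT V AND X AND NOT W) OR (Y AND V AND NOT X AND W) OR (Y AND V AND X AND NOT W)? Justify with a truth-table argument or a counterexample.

Yes, they are equivalent — the two output columns agree on all 16 assignments:
Y | V | X | W | Expression 1 | Expression 2
-------------------------------------------
0 | 0 | 0 | 0 | 0 | 0
0 | 0 | 0 | 1 | 1 | 1
0 | 0 | 1 | 0 | 1 | 1
0 | 0 | 1 | 1 | 0 | 0
0 | 1 | 0 | 0 | 1 | 1
0 | 1 | 0 | 1 | 0 | 0
0 | 1 | 1 | 0 | 0 | 0
0 | 1 | 1 | 1 | 1 | 1
1 | 0 | 0 | 0 | 0 | 0
1 | 0 | 0 | 1 | 1 | 1
1 | 0 | 1 | 0 | 1 | 1
1 | 0 | 1 | 1 | 0 | 0
1 | 1 | 0 | 0 | 0 | 0
1 | 1 | 0 | 1 | 1 | 1
1 | 1 | 1 | 0 | 1 | 1
1 | 1 | 1 | 1 | 0 | 0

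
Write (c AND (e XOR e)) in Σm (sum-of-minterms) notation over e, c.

Σm() = FALSE (no minterms)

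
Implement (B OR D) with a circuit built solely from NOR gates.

((B NOR D) NOR (B NOR D))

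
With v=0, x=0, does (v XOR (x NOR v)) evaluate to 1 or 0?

Substituting: (0 XOR (0 NOR 0))
= 1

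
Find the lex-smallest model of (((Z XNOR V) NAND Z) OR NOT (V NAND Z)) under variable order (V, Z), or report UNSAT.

V=0, Z=0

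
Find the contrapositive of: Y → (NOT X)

Contrapositive: X → NOT Y
Note: A statement and its contrapositive are logically equivalent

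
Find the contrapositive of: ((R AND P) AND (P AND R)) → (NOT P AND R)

Contrapositive: NOT (NOT P AND R) → NOT ((R AND P) AND (P AND R))
Note: A statement and its contrapositive are logically equivalent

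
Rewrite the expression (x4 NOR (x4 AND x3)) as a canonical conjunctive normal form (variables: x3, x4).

(x3 OR NOT x4) AND (NOT x3 OR NOT x4)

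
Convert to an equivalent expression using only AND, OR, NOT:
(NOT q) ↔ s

((NOT q) AND s) OR (q AND NOT s)
(Biconditional = both true or both false)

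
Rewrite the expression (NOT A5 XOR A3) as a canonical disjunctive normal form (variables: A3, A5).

(NOT A3 AND NOT A5) OR (A3 AND A5)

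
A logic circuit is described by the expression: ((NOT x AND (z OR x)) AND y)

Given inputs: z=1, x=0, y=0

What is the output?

Substituting: ((NOT 0 AND (1 OR 0)) AND 0)
= 0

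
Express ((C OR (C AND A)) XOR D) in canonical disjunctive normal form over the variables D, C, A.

(NOT D AND C AND NOT A) OR (NOT D AND C AND A) OR (D AND NOT C AND NOT A) OR (D AND NOT C AND A)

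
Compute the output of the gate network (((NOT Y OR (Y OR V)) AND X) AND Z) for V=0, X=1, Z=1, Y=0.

Substituting: (((NOT 0 OR (0 OR 0)) AND 1) AND 1)
= 1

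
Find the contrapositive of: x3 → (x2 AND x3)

Contrapositive: NOT (x2 AND x3) → NOT x3
Note: A statement and its contrapositive are logically equivalent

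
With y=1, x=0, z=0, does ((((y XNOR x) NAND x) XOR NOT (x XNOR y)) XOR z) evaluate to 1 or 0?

Substituting: ((((1 XNOR 0) NAND 0) XOR NOT (0 XNOR 1)) XOR 0)
= 0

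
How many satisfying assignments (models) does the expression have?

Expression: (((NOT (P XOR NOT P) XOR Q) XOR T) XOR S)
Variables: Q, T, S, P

Satisfying assignments: (0,0,1,0), (0,0,1,1), (0,1,0,0), (0,1,0,1), (1,0,0,0), (1,0,0,1), (1,1,1,0), (1,1,1,1)
Count: 8 out of 16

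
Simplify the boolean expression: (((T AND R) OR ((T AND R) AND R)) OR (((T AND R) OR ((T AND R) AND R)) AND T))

By absorption (E OR (E AND v) = E) then absorption (E OR (E AND v) = E):
= (T AND R)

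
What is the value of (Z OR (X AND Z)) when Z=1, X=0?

Substituting: (1 OR (0 AND 1))
= 1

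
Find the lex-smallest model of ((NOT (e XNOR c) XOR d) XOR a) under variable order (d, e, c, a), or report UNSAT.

d=0, e=0, c=0, a=1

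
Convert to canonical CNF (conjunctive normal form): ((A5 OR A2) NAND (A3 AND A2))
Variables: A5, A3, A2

(A5 OR NOT A3 OR NOT A2) AND (NOT A5 OR NOT A3 OR NOT A2)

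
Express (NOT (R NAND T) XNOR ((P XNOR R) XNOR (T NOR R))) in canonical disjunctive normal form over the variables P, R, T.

(NOT P AND NOT R AND T) OR (NOT P AND R AND T) OR (P AND NOT R AND NOT T) OR (P AND R AND NOT T)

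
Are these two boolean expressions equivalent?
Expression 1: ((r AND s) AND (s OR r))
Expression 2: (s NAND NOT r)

No. Counterexample: with r=0, s=0, Expression 1 = 0 but Expression 2 = 1.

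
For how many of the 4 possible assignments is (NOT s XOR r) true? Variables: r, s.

Satisfying assignments: (0,0), (1,1)
Count: 2 out of 4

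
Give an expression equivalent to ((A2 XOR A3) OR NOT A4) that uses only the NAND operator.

((((A2 NAND (A2 NAND A3)) NAND (A3 NAND (A2 NAND A3))) NAND ((A2 NAND (A2 NAND A3)) NAND (A3 NAND (A2 NAND A3)))) NAND ((A4 NAND A4) NAND (A4 NAND A4)))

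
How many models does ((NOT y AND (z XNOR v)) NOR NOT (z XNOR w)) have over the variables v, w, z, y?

Satisfying assignments: (0,0,0,1), (0,1,1,0), (0,1,1,1), (1,0,0,0), (1,0,0,1), (1,1,1,1)
Count: 6 out of 16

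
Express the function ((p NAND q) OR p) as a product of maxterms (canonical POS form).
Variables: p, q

ΠM() = TRUE (no maxterms)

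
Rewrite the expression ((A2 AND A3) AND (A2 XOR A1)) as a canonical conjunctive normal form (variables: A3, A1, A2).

(A3 OR A1 OR A2) AND (A3 OR A1 OR NOT A2) AND (A3 OR NOT A1 OR A2) AND (A3 OR NOT A1 OR NOT A2) AND (NOT A3 OR A1 OR A2) AND (NOT A3 OR NOT A1 OR A2) AND (NOT A3 OR NOT A1 OR NOT A2)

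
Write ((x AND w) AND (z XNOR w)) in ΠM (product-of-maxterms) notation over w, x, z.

ΠM(0, 1, 2, 3, 4, 5, 6) = (w OR x OR z) AND (w OR x OR NOT z) AND (w OR NOT x OR z) AND (w OR NOT x OR NOT z) AND (NOT w OR x OR z) AND (NOT w OR x OR NOT z) AND (NOT w OR NOT x OR z)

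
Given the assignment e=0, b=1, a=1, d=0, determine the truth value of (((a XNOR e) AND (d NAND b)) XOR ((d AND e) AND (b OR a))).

Substituting: (((1 XNOR 0) AND (0 NAND 1)) XOR ((0 AND 0) AND (1 OR 1)))
= 0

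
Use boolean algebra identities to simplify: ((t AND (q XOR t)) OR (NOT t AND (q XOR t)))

By distribution ((E AND v) OR (E AND NOT v) = E):
= (q XOR t)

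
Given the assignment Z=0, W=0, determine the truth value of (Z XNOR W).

Substituting: (0 XNOR 0)
= 1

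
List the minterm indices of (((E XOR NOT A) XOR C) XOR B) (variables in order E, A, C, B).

Σm(0, 3, 5, 6, 9, 10, 12, 15) = (NOT E AND NOT A AND NOT C AND NOT B) OR (NOT E AND NOT A AND C AND B) OR (NOT E AND A AND NOT C AND B) OR (NOT E AND A AND C AND NOT B) OR (E AND NOT A AND NOT C AND B) OR (E AND NOT A AND C AND NOT B) OR (E AND A AND NOT C AND NOT B) OR (E AND A AND C AND B)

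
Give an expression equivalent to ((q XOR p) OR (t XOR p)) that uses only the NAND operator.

((((q NAND (q NAND p)) NAND (p NAND (q NAND p))) NAND ((q NAND (q NAND p)) NAND (p NAND (q NAND p)))) NAND (((t NAND (t NAND p)) NAND (p NAND (t NAND p))) NAND ((t NAND (t NAND p)) NAND (p NAND (t NAND p)))))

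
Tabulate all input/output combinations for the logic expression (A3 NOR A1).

A3 | A1 | Output
----------------
0 | 0 | 1
0 | 1 | 0
1 | 0 | 0
1 | 1 | 0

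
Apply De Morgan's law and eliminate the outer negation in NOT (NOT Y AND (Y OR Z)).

Y OR NOT (Y OR Z)
De Morgan's: NOT(AND of terms) = OR of negations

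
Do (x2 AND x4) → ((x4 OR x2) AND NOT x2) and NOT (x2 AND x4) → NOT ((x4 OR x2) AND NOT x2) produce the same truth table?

No, Inverse is not equivalent to original (counterexample: x4=1, x2=0, x3=0)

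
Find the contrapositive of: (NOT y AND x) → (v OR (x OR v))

Contrapositive: NOT (v OR (x OR v)) → NOT (NOT y AND x)
Note: A statement and its contrapositive are logically equivalent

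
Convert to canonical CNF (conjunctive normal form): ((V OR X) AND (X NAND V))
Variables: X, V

(X OR V) AND (NOT X OR NOT V)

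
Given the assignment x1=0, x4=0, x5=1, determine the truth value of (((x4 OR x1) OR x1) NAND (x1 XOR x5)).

Substituting: (((0 OR 0) OR 0) NAND (0 XOR 1))
= 1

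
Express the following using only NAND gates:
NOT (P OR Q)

(((P NAND P) NAND (Q NAND Q)) NAND ((P NAND P) NAND (Q NAND Q)))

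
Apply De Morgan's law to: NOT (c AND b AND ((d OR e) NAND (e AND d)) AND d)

NOT c OR NOT b OR NOT ((d OR e) NAND (e AND d)) OR NOT d
De Morgan's: NOT(AND of terms) = OR of negations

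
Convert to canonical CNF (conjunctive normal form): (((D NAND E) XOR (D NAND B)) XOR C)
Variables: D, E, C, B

(D OR E OR C OR B) AND (D OR E OR C OR NOT B) AND (D OR NOT E OR C OR B) AND (D OR NOT E OR C OR NOT B) AND (NOT D OR E OR C OR B) AND (NOT D OR E OR NOT C OR NOT B) AND (NOT D OR NOT E OR C OR NOT B) AND (NOT D OR NOT E OR NOT C OR B)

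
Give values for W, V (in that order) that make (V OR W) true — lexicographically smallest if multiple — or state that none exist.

W=0, V=1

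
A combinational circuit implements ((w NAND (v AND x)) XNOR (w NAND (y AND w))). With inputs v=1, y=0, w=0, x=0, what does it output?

Substituting: ((0 NAND (1 AND 0)) XNOR (0 NAND (0 AND 0)))
= 1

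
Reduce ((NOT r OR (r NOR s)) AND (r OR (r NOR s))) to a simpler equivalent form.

By distribution ((E OR v) AND (E OR NOT v) = E):
= (r NOR s)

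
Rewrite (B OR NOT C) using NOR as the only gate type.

((B NOR (C NOR C)) NOR (B NOR (C NOR C)))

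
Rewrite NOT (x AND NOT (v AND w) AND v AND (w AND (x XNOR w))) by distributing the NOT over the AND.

NOT x OR (v AND w) OR NOT v OR NOT (w AND (x XNOR w))
De Morgan's: NOT(AND of terms) = OR of negations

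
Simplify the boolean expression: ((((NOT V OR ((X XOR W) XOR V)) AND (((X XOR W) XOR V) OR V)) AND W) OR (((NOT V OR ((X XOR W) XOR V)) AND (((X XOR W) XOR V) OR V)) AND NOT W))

By distribution ((E AND v) OR (E AND NOT v) = E) then distribution ((E OR v) AND (E OR NOT v) = E):
= ((X XOR W) XOR V)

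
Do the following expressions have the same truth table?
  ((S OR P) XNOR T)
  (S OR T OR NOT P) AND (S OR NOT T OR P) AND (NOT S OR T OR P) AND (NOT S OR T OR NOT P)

Yes, they are equivalent — the two output columns agree on all 8 assignments:
S | T | P | Expression 1 | Expression 2
---------------------------------------
0 | 0 | 0 | 1 | 1
0 | 0 | 1 | 0 | 0
0 | 1 | 0 | 0 | 0
0 | 1 | 1 | 1 | 1
1 | 0 | 0 | 0 | 0
1 | 0 | 1 | 0 | 0
1 | 1 | 0 | 1 | 1
1 | 1 | 1 | 1 | 1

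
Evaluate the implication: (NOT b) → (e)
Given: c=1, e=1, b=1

Antecedent (NOT b) = 0; consequent (e) = 1.
0 → 1 = 1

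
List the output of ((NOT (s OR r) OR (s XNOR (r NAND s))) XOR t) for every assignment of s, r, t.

s | r | t | Output
------------------
0 | 0 | 0 | 1
0 | 0 | 1 | 0
0 | 1 | 0 | 0
0 | 1 | 1 | 1
1 | 0 | 0 | 1
1 | 0 | 1 | 0
1 | 1 | 0 | 0
1 | 1 | 1 | 1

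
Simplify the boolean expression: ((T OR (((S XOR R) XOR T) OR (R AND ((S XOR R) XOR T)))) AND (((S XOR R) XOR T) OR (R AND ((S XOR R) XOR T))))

By absorption (E AND (E OR v) = E) then absorption (E OR (E AND v) = E):
= ((S XOR R) XOR T)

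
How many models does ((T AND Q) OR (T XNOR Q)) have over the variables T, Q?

Satisfying assignments: (0,0), (1,1)
Count: 2 out of 4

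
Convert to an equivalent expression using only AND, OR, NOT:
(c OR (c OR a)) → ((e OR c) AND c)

NOT (c OR (c OR a)) OR ((e OR c) AND c)
(Implication elimination: A → B = NOT A OR B)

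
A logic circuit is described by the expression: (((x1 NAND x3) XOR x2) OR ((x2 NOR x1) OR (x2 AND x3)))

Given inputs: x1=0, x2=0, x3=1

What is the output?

Substituting: (((0 NAND 1) XOR 0) OR ((0 NOR 0) OR (0 AND 1)))
= 1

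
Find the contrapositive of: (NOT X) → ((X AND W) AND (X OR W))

Contrapositive: NOT ((X AND W) AND (X OR W)) → X
Note: A statement and its contrapositive are logically equivalent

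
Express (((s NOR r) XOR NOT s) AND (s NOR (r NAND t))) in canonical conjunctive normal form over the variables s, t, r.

(s OR t OR r) AND (s OR t OR NOT r) AND (s OR NOT t OR r) AND (NOT s OR t OR r) AND (NOT s OR t OR NOT r) AND (NOT s OR NOT t OR r) AND (NOT s OR NOT t OR NOT r)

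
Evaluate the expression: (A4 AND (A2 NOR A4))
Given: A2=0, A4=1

Substituting: (1 AND (0 NOR 1))
= 0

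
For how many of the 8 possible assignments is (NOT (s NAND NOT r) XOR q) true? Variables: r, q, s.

Satisfying assignments: (0,0,1), (0,1,0), (1,1,0), (1,1,1)
Count: 4 out of 8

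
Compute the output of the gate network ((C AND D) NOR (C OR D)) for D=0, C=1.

Substituting: ((1 AND 0) NOR (1 OR 0))
= 0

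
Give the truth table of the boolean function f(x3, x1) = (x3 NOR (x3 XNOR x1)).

x3 | x1 | Output
----------------
0 | 0 | 0
0 | 1 | 1
1 | 0 | 0
1 | 1 | 0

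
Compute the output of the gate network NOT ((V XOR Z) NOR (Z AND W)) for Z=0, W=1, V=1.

Substituting: NOT ((1 XOR 0) NOR (0 AND 1))
= 1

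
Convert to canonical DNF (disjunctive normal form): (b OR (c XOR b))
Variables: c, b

(NOT c AND b) OR (c AND NOT b) OR (c AND b)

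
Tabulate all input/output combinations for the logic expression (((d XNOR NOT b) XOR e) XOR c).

d | b | e | c | Output
----------------------
0 | 0 | 0 | 0 | 0
0 | 0 | 0 | 1 | 1
0 | 0 | 1 | 0 | 1
0 | 0 | 1 | 1 | 0
0 | 1 | 0 | 0 | 1
0 | 1 | 0 | 1 | 0
0 | 1 | 1 | 0 | 0
0 | 1 | 1 | 1 | 1
1 | 0 | 0 | 0 | 1
1 | 0 | 0 | 1 | 0
1 | 0 | 1 | 0 | 0
1 | 0 | 1 | 1 | 1
1 | 1 | 0 | 0 | 0
1 | 1 | 0 | 1 | 1
1 | 1 | 1 | 0 | 1
1 | 1 | 1 | 1 | 0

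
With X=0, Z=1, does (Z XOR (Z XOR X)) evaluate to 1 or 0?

Substituting: (1 XOR (1 XOR 0))
= 0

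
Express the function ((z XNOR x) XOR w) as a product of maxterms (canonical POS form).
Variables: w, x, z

ΠM(1, 2, 4, 7) = (w OR x OR NOT z) AND (w OR NOT x OR z) AND (NOT w OR x OR z) AND (NOT w OR NOT x OR NOT z)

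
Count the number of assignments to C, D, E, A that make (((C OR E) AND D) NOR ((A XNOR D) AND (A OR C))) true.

Satisfying assignments: (0,0,0,0), (0,0,0,1), (0,0,1,0), (0,0,1,1), (0,1,0,0), (1,0,0,1), (1,0,1,1)
Count: 7 out of 16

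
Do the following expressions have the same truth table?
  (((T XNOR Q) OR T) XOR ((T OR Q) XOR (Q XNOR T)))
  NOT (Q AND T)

No. Counterexample: with T=0, Q=0, Expression 1 = 0 but Expression 2 = 1.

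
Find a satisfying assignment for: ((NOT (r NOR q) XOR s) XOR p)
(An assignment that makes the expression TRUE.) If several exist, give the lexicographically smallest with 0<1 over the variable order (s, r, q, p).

s=0, r=0, q=0, p=1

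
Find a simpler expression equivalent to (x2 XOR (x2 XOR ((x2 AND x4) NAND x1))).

By XOR self-cancellation ((E XOR v) XOR v = E):
= ((x2 AND x4) NAND x1)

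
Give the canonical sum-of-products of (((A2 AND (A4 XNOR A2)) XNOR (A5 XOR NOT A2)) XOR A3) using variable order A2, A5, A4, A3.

Σm(1, 3, 4, 6, 8, 11, 13, 14) = (NOT A2 AND NOT A5 AND NOT A4 AND A3) OR (NOT A2 AND NOT A5 AND A4 AND A3) OR (NOT A2 AND A5 AND NOT A4 AND NOT A3) OR (NOT A2 AND A5 AND A4 AND NOT A3) OR (A2 AND NOT A5 AND NOT A4 AND NOT A3) OR (A2 AND NOT A5 AND A4 AND A3) OR (A2 AND A5 AND NOT A4 AND A3) OR (A2 AND A5 AND A4 AND NOT A3)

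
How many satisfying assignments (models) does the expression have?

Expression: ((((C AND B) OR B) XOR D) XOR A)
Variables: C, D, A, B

Satisfying assignments: (0,0,0,1), (0,0,1,0), (0,1,0,0), (0,1,1,1), (1,0,0,1), (1,0,1,0), (1,1,0,0), (1,1,1,1)
Count: 8 out of 16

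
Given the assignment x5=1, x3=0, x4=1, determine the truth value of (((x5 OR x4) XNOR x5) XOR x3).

Substituting: (((1 OR 1) XNOR 1) XOR 0)
= 1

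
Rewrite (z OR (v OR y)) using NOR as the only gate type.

((z NOR ((v NOR y) NOR (v NOR y))) NOR (z NOR ((v NOR y) NOR (v NOR y))))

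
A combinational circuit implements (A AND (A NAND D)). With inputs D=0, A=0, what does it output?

Substituting: (0 AND (0 NAND 0))
= 0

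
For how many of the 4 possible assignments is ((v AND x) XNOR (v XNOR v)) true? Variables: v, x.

Satisfying assignments: (1,1)
Count: 1 out of 4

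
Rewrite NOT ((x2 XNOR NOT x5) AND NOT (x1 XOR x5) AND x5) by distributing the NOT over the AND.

NOT (x2 XNOR NOT x5) OR (x1 XOR x5) OR NOT x5
De Morgan's: NOT(AND of terms) = OR of negations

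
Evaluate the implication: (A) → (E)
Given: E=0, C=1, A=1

Antecedent (A) = 1; consequent (E) = 0.
1 → 0 = 0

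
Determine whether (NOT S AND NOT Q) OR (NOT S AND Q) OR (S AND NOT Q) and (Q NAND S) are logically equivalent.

Yes, they are equivalent — the two output columns agree on all 4 assignments:
S | Q | Expression 1 | Expression 2
-----------------------------------
0 | 0 | 1 | 1
0 | 1 | 1 | 1
1 | 0 | 1 | 1
1 | 1 | 0 | 0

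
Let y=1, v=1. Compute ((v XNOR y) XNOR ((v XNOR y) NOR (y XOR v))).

Substituting: ((1 XNOR 1) XNOR ((1 XNOR 1) NOR (1 XOR 1)))
= 0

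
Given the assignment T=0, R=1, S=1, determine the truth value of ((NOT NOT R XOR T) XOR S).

Substituting: ((NOT NOT 1 XOR 0) XOR 1)
= 0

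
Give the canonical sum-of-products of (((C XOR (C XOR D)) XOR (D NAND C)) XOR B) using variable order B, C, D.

Σm(0, 2, 3, 5) = (NOT B AND NOT C AND NOT D) OR (NOT B AND C AND NOT D) OR (NOT B AND C AND D) OR (B AND NOT C AND D)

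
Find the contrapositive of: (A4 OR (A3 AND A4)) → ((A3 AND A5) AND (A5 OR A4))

Contrapositive: NOT ((A3 AND A5) AND (A5 OR A4)) → NOT (A4 OR (A3 AND A4))
Note: A statement and its contrapositive are logically equivalent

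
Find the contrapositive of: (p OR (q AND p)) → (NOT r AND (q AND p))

Contrapositive: NOT (NOT r AND (q AND p)) → NOT (p OR (q AND p))
Note: A statement and its contrapositive are logically equivalent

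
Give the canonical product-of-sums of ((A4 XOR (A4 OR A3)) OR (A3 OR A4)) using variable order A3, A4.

ΠM(0) = (A3 OR A4)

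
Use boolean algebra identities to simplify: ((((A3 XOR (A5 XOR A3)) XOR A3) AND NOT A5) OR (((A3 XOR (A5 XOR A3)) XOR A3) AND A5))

By distribution ((E AND v) OR (E AND NOT v) = E) then XOR self-cancellation ((E XOR v) XOR v = E):
= (A5 XOR A3)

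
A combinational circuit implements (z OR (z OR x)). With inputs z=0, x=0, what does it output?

Substituting: (0 OR (0 OR 0))
= 0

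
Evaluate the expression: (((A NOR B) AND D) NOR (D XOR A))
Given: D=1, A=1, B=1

Substituting: (((1 NOR 1) AND 1) NOR (1 XOR 1))
= 1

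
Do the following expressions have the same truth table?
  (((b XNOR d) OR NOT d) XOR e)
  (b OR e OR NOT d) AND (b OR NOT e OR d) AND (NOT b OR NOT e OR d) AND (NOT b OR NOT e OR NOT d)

Yes, they are equivalent — the two output columns agree on all 8 assignments:
b | e | d | Expression 1 | Expression 2
---------------------------------------
0 | 0 | 0 | 1 | 1
0 | 0 | 1 | 0 | 0
0 | 1 | 0 | 0 | 0
0 | 1 | 1 | 1 | 1
1 | 0 | 0 | 1 | 1
1 | 0 | 1 | 1 | 1
1 | 1 | 0 | 0 | 0
1 | 1 | 1 | 0 | 0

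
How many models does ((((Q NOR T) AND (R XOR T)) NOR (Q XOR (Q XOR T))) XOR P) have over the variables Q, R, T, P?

Satisfying assignments: (0,0,0,0), (0,0,1,1), (0,1,0,1), (0,1,1,1), (1,0,0,0), (1,0,1,1), (1,1,0,0), (1,1,1,1)
Count: 8 out of 16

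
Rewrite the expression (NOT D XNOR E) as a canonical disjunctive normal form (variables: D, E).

(NOT D AND E) OR (D AND NOT E)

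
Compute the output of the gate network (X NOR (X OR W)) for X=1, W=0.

Substituting: (1 NOR (1 OR 0))
= 0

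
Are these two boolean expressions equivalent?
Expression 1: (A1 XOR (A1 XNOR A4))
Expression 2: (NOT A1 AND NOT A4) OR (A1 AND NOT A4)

Yes, they are equivalent — the two output columns agree on all 4 assignments:
A1 | A4 | Expression 1 | Expression 2
-------------------------------------
0 | 0 | 1 | 1
0 | 1 | 0 | 0
1 | 0 | 1 | 1
1 | 1 | 0 | 0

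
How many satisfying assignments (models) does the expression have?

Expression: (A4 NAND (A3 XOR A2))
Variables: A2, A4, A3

Satisfying assignments: (0,0,0), (0,0,1), (0,1,0), (1,0,0), (1,0,1), (1,1,1)
Count: 6 out of 8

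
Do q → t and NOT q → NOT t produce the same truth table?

No, Inverse is not equivalent to original (counterexample: q=0, t=1)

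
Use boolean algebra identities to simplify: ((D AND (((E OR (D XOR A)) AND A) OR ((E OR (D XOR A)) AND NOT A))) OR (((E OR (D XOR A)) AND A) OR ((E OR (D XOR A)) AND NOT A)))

By absorption (E OR (E AND v) = E) then distribution ((E AND v) OR (E AND NOT v) = E):
= (E OR (D XOR A))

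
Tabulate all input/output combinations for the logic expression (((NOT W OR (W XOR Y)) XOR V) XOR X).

Y | W | V | X | Output
----------------------
0 | 0 | 0 | 0 | 1
0 | 0 | 0 | 1 | 0
0 | 0 | 1 | 0 | 0
0 | 0 | 1 | 1 | 1
0 | 1 | 0 | 0 | 1
0 | 1 | 0 | 1 | 0
0 | 1 | 1 | 0 | 0
0 | 1 | 1 | 1 | 1
1 | 0 | 0 | 0 | 1
1 | 0 | 0 | 1 | 0
1 | 0 | 1 | 0 | 0
1 | 0 | 1 | 1 | 1
1 | 1 | 0 | 0 | 0
1 | 1 | 0 | 1 | 1
1 | 1 | 1 | 0 | 1
1 | 1 | 1 | 1 | 0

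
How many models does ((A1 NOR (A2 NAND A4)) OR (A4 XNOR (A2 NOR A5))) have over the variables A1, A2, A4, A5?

Satisfying assignments: (0,0,0,1), (0,0,1,0), (0,1,0,0), (0,1,0,1), (0,1,1,0), (0,1,1,1), (1,0,0,1), (1,0,1,0), (1,1,0,0), (1,1,0,1)
Count: 10 out of 16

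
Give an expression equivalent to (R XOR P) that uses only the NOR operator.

((((R NOR P) NOR (R NOR P)) NOR ((R NOR P) NOR (R NOR P))) NOR ((((R NOR R) NOR (P NOR P)) NOR ((R NOR R) NOR (P NOR P))) NOR (((R NOR R) NOR (P NOR P)) NOR ((R NOR R) NOR (P NOR P)))))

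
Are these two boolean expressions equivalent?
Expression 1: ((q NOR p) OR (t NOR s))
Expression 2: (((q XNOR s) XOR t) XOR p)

No. Counterexample: with q=0, s=0, t=0, p=1, Expression 1 = 1 but Expression 2 = 0.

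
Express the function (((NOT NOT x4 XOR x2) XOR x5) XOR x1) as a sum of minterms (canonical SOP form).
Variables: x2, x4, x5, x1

Σm(1, 2, 4, 7, 8, 11, 13, 14) = (NOT x2 AND NOT x4 AND NOT x5 AND x1) OR (NOT x2 AND NOT x4 AND x5 AND NOT x1) OR (NOT x2 AND x4 AND NOT x5 AND NOT x1) OR (NOT x2 AND x4 AND x5 AND x1) OR (x2 AND NOT x4 AND NOT x5 AND NOT x1) OR (x2 AND NOT x4 AND x5 AND x1) OR (x2 AND x4 AND NOT x5 AND x1) OR (x2 AND x4 AND x5 AND NOT x1)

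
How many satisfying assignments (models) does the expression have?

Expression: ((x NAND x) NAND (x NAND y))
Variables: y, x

Satisfying assignments: (0,1), (1,1)
Count: 2 out of 4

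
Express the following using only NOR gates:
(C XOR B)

((((C NOR B) NOR (C NOR B)) NOR ((C NOR B) NOR (C NOR B))) NOR ((((C NOR C) NOR (B NOR B)) NOR ((C NOR C) NOR (B NOR B))) NOR (((C NOR C) NOR (B NOR B)) NOR ((C NOR C) NOR (B NOR B)))))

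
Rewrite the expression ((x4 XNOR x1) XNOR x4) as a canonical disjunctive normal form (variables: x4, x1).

(NOT x4 AND x1) OR (x4 AND x1)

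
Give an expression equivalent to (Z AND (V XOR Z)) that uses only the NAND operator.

((Z NAND ((V NAND (V NAND Z)) NAND (Z NAND (V NAND Z)))) NAND (Z NAND ((V NAND (V NAND Z)) NAND (Z NAND (V NAND Z)))))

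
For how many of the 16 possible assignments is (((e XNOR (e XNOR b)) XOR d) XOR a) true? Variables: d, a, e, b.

Satisfying assignments: (0,0,0,1), (0,0,1,1), (0,1,0,0), (0,1,1,0), (1,0,0,0), (1,0,1,0), (1,1,0,1), (1,1,1,1)
Count: 8 out of 16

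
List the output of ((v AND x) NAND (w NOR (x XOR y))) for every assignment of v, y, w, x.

v | y | w | x | Output
----------------------
0 | 0 | 0 | 0 | 1
0 | 0 | 0 | 1 | 1
0 | 0 | 1 | 0 | 1
0 | 0 | 1 | 1 | 1
0 | 1 | 0 | 0 | 1
0 | 1 | 0 | 1 | 1
0 | 1 | 1 | 0 | 1
0 | 1 | 1 | 1 | 1
1 | 0 | 0 | 0 | 1
1 | 0 | 0 | 1 | 1
1 | 0 | 1 | 0 | 1
1 | 0 | 1 | 1 | 1
1 | 1 | 0 | 0 | 1
1 | 1 | 0 | 1 | 0
1 | 1 | 1 | 0 | 1
1 | 1 | 1 | 1 | 1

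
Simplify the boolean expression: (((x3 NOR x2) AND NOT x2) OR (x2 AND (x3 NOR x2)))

By distribution ((E AND v) OR (E AND NOT v) = E):
= (x3 NOR x2)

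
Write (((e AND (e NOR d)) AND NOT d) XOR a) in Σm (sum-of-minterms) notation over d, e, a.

Σm(1, 3, 5, 7) = (NOT d AND NOT e AND a) OR (NOT d AND e AND a) OR (d AND NOT e AND a) OR (d AND e AND a)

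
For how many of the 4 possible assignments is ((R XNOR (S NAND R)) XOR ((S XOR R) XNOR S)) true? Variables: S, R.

Satisfying assignments: (0,0), (0,1), (1,0)
Count: 3 out of 4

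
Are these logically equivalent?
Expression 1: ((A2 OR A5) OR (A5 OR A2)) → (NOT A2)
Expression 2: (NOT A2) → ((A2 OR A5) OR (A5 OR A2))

No, Converse is not equivalent to original (counterexample: A5=0, A2=0)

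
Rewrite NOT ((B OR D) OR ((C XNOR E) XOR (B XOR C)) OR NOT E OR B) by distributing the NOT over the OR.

NOT (B OR D) AND NOT ((C XNOR E) XOR (B XOR C)) AND E AND NOT B
De Morgan's: NOT(OR of terms) = AND of negations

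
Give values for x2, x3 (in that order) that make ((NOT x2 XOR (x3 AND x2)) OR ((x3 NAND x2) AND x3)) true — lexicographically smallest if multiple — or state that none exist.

x2=0, x3=0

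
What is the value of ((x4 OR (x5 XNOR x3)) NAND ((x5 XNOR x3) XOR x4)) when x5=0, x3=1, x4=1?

Substituting: ((1 OR (0 XNOR 1)) NAND ((0 XNOR 1) XOR 1))
= 0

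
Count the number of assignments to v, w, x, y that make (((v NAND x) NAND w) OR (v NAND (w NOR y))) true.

Satisfying assignments: (0,0,0,0), (0,0,0,1), (0,0,1,0), (0,0,1,1), (0,1,0,0), (0,1,0,1), (0,1,1,0), (0,1,1,1), (1,0,0,0), (1,0,0,1), (1,0,1,0), (1,0,1,1), (1,1,0,0), (1,1,0,1), (1,1,1,0), (1,1,1,1)
Count: 16 out of 16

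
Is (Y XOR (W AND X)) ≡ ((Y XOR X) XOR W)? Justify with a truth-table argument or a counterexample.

No. Counterexample: with Y=0, W=0, X=1, Expression 1 = 0 but Expression 2 = 1.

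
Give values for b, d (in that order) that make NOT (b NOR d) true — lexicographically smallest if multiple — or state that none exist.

b=0, d=1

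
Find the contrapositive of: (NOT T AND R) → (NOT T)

Contrapositive: T → NOT (NOT T AND R)
Note: A statement and its contrapositive are logically equivalent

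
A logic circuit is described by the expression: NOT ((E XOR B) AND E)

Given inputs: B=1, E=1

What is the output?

Substituting: NOT ((1 XOR 1) AND 1)
= 1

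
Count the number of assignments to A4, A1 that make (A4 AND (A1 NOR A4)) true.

No assignment satisfies the expression.
Count: 0 out of 4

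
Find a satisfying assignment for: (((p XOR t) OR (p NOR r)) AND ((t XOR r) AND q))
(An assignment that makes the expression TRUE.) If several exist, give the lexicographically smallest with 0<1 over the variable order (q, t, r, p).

q=1, t=0, r=1, p=1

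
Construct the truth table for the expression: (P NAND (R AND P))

R | P | Output
--------------
0 | 0 | 1
0 | 1 | 1
1 | 0 | 1
1 | 1 | 0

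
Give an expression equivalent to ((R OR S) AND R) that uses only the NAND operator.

((((R NAND R) NAND (S NAND S)) NAND R) NAND (((R NAND R) NAND (S NAND S)) NAND R))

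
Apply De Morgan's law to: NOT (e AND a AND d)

NOT e OR NOT a OR NOT d
De Morgan's: NOT(AND of terms) = OR of negations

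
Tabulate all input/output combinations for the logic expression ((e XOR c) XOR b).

c | e | b | Output
------------------
0 | 0 | 0 | 0
0 | 0 | 1 | 1
0 | 1 | 0 | 1
0 | 1 | 1 | 0
1 | 0 | 0 | 1
1 | 0 | 1 | 0
1 | 1 | 0 | 0
1 | 1 | 1 | 1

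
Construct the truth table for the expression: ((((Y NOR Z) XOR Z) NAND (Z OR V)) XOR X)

Y | Z | V | X | Output
----------------------
0 | 0 | 0 | 0 | 1
0 | 0 | 0 | 1 | 0
0 | 0 | 1 | 0 | 0
0 | 0 | 1 | 1 | 1
0 | 1 | 0 | 0 | 0
0 | 1 | 0 | 1 | 1
0 | 1 | 1 | 0 | 0
0 | 1 | 1 | 1 | 1
1 | 0 | 0 | 0 | 1
1 | 0 | 0 | 1 | 0
1 | 0 | 1 | 0 | 1
1 | 0 | 1 | 1 | 0
1 | 1 | 0 | 0 | 0
1 | 1 | 0 | 1 | 1
1 | 1 | 1 | 0 | 0
1 | 1 | 1 | 1 | 1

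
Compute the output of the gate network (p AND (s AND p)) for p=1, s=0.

Substituting: (1 AND (0 AND 1))
= 0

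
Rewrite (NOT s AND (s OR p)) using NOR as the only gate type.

(((s NOR s) NOR (s NOR s)) NOR (((s NOR p) NOR (s NOR p)) NOR ((s NOR p) NOR (s NOR p))))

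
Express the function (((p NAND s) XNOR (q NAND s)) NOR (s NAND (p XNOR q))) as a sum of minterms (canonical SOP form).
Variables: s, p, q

Σm() = FALSE (no minterms)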